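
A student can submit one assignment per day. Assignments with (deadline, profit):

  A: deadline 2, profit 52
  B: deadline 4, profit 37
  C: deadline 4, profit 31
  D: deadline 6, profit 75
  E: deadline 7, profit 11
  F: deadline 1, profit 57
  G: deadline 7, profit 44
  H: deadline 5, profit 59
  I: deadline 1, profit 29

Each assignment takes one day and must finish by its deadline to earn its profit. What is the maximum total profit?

355

Sort by profit descending; place each in the latest free slot ≤ its deadline.
Profit order: D=75 H=59 F=57 A=52 G=44 B=37 C=31 I=29 E=11
Assign: D→slot 6, H→slot 5, F→slot 1, A→slot 2, G→slot 7, B→slot 4, C→slot 3, I skipped, E skipped.
Slots: [1:F] [2:A] [3:C] [4:B] [5:H] [6:D] [7:G]
Profit = 57 + 52 + 31 + 37 + 59 + 75 + 44 = 355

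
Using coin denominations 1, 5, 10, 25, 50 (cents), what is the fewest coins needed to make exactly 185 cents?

5

Greedy: take as many of the largest coin as possible, then repeat with the remainder.
185 − 3×50→35 − 1×25→10 − 1×10→0
Total coins = 3 + 1 + 1 = 5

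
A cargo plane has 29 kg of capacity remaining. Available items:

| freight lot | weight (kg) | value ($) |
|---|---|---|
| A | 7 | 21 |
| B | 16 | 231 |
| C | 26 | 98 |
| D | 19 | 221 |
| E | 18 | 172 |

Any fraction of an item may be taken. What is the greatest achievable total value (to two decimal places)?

382.21

Sort by value per unit weight and fill in that order.
Order: B (231/16=14.44) > D (221/19=11.63) > E (172/18=9.56) > C (98/26=3.77) > A (21/7=3.00)
Fill: take B (16 @ 231) → take 13/19 of D → 151.21; 29/29 used.
Total value = 382.21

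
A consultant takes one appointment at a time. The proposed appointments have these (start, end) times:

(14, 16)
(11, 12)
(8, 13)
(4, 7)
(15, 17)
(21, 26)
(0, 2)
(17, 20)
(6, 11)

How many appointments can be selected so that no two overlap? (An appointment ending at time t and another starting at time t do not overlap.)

Order by finish time; keep every interval that doesn't clash with the previous kept one.
Sorted by end: (0,2)  (4,7)  (6,11)  (11,12)  (8,13)  (14,16)  (15,17)  (17,20)  (21,26)
take (0,2); take (4,7); skip (6,11); take (11,12); skip (8,13); take (14,16); skip (15,17); take (17,20); take (21,26).
Selected 6 appointments.

6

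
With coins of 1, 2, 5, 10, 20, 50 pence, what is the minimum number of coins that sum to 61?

Greedy: take as many of the largest coin as possible, then repeat with the remainder.
61 = 1×50 + 1×10 + 1×1
Total coins = 1 + 1 + 1 = 3

3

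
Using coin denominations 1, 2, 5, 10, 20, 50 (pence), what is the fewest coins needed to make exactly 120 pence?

3

120 = 2×50 + 1×20
Total coins = 2 + 1 = 3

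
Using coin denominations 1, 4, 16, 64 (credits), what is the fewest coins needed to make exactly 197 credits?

197 = 3×64 + 1×4 + 1×1
Total coins = 3 + 1 + 1 = 5

5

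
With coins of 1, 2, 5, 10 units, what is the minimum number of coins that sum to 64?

64 − 6×10→4 − 2×2→0
Total coins = 6 + 2 = 8

8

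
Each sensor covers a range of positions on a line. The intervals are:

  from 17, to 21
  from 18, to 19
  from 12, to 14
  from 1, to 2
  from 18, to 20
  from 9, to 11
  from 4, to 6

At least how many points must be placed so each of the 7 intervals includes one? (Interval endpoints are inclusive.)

Process intervals by earliest right end; each time one isn't hit yet, stab at its right endpoint.
Sorted: [1,2] [4,6] [9,11] [12,14] [18,19] [18,20] [17,21]
{[1,2]} hit by 2; {[4,6]} hit by 6; {[9,11]} hit by 11; {[12,14]} hit by 14; {[18,19],[18,20],[17,21]} hit by 19.
Points: 2, 6, 11, 14, 19 (5 total).

5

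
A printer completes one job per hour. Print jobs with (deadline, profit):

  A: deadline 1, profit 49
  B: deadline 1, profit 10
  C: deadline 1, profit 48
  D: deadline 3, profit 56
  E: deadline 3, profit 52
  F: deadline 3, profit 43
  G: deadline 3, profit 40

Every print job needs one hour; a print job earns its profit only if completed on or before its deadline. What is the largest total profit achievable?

157

Take jobs in profit order; each goes to the latest open slot no later than its deadline.
By profit: D(d3,56), E(d3,52), A(d1,49), C(d1,48), F(d3,43), G(d3,40), B(d1,10)
D→slot 3; E→slot 2; A→slot 1; C skipped; F skipped; G skipped; B skipped.
Profit = 49 + 52 + 56 = 157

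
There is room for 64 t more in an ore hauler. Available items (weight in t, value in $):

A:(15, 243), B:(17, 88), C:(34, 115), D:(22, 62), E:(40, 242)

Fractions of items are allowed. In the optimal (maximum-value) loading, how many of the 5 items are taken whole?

2

Sort by value per unit weight and fill in that order.
Ratios (sorted): A 16.20, E 6.05, B 5.18, C 3.38, D 2.82
take A (15 @ 243); take E (40 @ 242); take 9/17 of B → 46.59. Capacity used 64/64.
2 item(s) taken whole; one partial (take 9/17 of B).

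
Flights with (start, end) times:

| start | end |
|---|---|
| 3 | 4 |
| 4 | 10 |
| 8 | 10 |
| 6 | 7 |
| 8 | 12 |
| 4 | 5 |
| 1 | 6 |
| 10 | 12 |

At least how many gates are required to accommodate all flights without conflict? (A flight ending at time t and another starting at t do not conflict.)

3

The answer is the maximum number of intervals overlapping at any instant.
starts: [1, 3, 4, 4, 6, 8, 8, 10]
ends:   [4, 5, 6, 7, 10, 10, 12, 12]
s1→1 s3→2 e4→1 s4→2 s4→3  — peak 3.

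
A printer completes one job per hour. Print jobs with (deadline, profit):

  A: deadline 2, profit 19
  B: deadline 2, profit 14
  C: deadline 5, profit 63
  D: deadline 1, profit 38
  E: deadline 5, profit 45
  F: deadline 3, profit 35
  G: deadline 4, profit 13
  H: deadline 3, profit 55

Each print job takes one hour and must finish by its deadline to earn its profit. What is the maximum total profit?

Sort by profit descending; place each in the latest free slot ≤ its deadline.
By profit: C(d5,63), H(d3,55), E(d5,45), D(d1,38), F(d3,35), A(d2,19), B(d2,14), G(d4,13)
C→slot 5; H→slot 3; E→slot 4; D→slot 1; F→slot 2; A skipped; B skipped; G skipped.
Profit = 38 + 35 + 55 + 45 + 63 = 236

236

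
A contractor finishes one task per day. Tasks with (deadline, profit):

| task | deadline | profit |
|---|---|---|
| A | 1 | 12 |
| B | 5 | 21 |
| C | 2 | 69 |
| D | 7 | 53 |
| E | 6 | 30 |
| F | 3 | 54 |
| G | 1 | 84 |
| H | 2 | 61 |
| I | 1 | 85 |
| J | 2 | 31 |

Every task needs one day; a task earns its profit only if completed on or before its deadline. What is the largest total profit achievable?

Take jobs in profit order; each goes to the latest open slot no later than its deadline.
Profit order: I=85 G=84 C=69 H=61 F=54 D=53 J=31 E=30 B=21 A=12
Assign: I→slot 1, G skipped, C→slot 2, H skipped, F→slot 3, D→slot 7, J skipped, E→slot 6, B→slot 5, A skipped.
Slots: [1:I] [2:C] [3:F] [5:B] [6:E] [7:D]
Profit = 85 + 69 + 54 + 21 + 30 + 53 = 312

312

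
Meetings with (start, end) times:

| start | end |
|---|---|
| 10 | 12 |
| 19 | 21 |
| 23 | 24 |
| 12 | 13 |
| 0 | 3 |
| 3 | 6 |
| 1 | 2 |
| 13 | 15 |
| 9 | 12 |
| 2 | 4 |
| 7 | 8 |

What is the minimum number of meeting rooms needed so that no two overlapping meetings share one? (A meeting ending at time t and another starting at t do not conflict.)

2

The answer is the maximum number of intervals overlapping at any instant.
starts: [0, 1, 2, 3, 7, 9, 10, 12, 13, 19, 23]
ends:   [2, 3, 4, 6, 8, 12, 12, 13, 15, 21, 24]
s0→1 s1→2  — peak 2.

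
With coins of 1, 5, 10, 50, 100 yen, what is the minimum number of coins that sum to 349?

Use the largest denomination that fits, subtract, and repeat.
349 − 3×100→49 − 4×10→9 − 1×5→4 − 4×1→0
Total coins = 3 + 4 + 1 + 4 = 12

12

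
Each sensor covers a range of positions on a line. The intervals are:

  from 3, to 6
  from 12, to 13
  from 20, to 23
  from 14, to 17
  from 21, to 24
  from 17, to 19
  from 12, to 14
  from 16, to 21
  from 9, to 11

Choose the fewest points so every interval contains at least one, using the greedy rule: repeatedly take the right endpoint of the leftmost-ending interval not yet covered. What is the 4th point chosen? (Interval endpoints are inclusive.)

17

By right end: [3,6]  [9,11]  [12,13]  [12,14]  [14,17]  [17,19]  [16,21]  [20,23]  [21,24]
[3,6] uncovered → point at 6; [9,11] uncovered → point at 11; [12,13] uncovered → point at 13; [14,17] uncovered → point at 17; [20,23] uncovered → point at 23.
Points: 6, 11, 13, 17, 23 (5 total).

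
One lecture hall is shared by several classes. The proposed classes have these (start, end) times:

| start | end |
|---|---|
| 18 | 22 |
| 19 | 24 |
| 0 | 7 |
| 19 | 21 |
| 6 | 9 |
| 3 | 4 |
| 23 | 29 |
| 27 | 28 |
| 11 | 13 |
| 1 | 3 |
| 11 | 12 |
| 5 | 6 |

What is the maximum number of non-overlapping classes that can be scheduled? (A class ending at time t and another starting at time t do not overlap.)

By end time: (1,3), (3,4), (5,6), (0,7), (6,9), (11,12), (11,13), (19,21), (18,22), (19,24), (27,28), (23,29).
Pick (1,3); next start ≥ 3 → (3,4); next start ≥ 4 → (5,6); next start ≥ 6 → (6,9); next start ≥ 9 → (11,12); next start ≥ 12 → (19,21); next start ≥ 21 → (27,28).
Selected 7 classes.

7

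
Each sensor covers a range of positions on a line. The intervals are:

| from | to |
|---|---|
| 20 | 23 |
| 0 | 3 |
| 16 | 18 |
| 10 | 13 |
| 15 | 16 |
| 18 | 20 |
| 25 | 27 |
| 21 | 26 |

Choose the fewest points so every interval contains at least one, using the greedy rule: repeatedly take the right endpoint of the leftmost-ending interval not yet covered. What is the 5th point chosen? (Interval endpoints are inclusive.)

Sorted: [0,3] [10,13] [15,16] [16,18] [18,20] [20,23] [21,26] [25,27]
{[0,3]} hit by 3; {[10,13]} hit by 13; {[15,16],[16,18]} hit by 16; {[18,20],[20,23]} hit by 20; {[21,26],[25,27]} hit by 26.
Points: 3, 13, 16, 20, 26 (5 total).

26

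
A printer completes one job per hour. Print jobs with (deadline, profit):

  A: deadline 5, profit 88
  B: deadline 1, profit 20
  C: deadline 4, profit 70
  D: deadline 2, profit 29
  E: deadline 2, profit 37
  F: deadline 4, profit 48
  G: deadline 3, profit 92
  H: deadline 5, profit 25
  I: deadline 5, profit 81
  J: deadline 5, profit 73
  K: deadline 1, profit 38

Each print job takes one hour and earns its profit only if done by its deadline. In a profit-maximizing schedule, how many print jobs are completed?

5

Profit order: G=92 A=88 I=81 J=73 C=70 F=48 K=38 E=37 D=29 H=25 B=20
Assign: G→slot 3, A→slot 5, I→slot 4, J→slot 2, C→slot 1, F skipped, K skipped, E skipped, D skipped, H skipped, B skipped.
Slots: [1:C] [2:J] [3:G] [4:I] [5:A]
5 of 11 scheduled.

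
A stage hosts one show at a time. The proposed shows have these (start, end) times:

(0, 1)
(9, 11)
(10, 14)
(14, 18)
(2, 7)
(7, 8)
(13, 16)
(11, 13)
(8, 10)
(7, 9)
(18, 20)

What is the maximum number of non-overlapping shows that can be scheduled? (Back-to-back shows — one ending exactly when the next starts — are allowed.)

Sort by end time and greedily take each interval whose start is ≥ the last chosen end.
By end time: (0,1), (2,7), (7,8), (7,9), (8,10), (9,11), (11,13), (10,14), (13,16), (14,18), (18,20).
Pick (0,1); next start ≥ 1 → (2,7); next start ≥ 7 → (7,8); next start ≥ 8 → (8,10); next start ≥ 10 → (11,13); next start ≥ 13 → (13,16); next start ≥ 16 → (18,20).
Selected 7 shows.

7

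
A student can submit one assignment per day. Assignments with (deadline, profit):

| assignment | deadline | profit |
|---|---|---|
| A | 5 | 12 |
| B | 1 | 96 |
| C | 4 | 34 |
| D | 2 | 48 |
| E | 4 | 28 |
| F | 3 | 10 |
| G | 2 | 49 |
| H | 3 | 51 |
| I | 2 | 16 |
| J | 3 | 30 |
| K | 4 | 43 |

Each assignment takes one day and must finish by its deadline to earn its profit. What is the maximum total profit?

Profit order: B=96 H=51 G=49 D=48 K=43 C=34 J=30 E=28 I=16 A=12 F=10
Assign: B→slot 1, H→slot 3, G→slot 2, D skipped, K→slot 4, C skipped, J skipped, E skipped, I skipped, A→slot 5, F skipped.
Slots: [1:B] [2:G] [3:H] [4:K] [5:A]
Profit = 96 + 49 + 51 + 43 + 12 = 251

251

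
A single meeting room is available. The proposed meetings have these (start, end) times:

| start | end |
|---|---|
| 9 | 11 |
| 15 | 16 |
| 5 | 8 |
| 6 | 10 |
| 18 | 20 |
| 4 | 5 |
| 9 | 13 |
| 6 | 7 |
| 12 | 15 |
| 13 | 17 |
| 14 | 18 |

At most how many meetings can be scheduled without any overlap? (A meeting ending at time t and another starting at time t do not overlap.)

Order by finish time; keep every interval that doesn't clash with the previous kept one.
By end time: (4,5), (6,7), (5,8), (6,10), (9,11), (9,13), (12,15), (15,16), (13,17), (14,18), (18,20).
Pick (4,5); next start ≥ 5 → (6,7); next start ≥ 7 → (9,11); next start ≥ 11 → (12,15); next start ≥ 15 → (15,16); next start ≥ 16 → (18,20).
Selected 6 meetings.

6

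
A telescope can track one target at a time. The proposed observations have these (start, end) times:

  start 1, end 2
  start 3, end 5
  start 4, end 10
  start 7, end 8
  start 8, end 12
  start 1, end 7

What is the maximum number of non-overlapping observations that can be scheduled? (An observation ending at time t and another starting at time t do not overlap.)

Sort by end time and greedily take each interval whose start is ≥ the last chosen end.
Sorted by end: (1,2)  (3,5)  (1,7)  (7,8)  (4,10)  (8,12)
take (1,2); take (3,5); take (7,8); take (8,12).
Selected 4 observations.

4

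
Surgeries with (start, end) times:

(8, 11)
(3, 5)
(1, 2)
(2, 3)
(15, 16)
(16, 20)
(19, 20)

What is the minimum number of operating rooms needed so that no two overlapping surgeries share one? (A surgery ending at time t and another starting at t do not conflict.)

2

The answer is the maximum number of intervals overlapping at any instant.
starts: [1, 2, 3, 8, 15, 16, 19]
ends:   [2, 3, 5, 11, 16, 20, 20]
s1→1 e2→0 s2→1 e3→0 s3→1 e5→0 s8→1 e11→0 s15→1 e16→0 s16→1 s19→2  — peak 2.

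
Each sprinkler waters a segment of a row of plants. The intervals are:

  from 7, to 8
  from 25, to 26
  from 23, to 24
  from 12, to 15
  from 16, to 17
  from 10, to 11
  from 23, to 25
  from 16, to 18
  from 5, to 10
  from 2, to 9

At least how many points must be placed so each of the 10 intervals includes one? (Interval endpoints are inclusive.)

Sort by right endpoint; whenever an interval is uncovered, place a point at its right end.
Sorted: [7,8] [2,9] [5,10] [10,11] [12,15] [16,17] [16,18] [23,24] [23,25] [25,26]
{[7,8],[2,9],[5,10]} hit by 8; {[10,11]} hit by 11; {[12,15]} hit by 15; {[16,17],[16,18]} hit by 17; {[23,24],[23,25]} hit by 24; {[25,26]} hit by 26.
Points: 8, 11, 15, 17, 24, 26 (6 total).

6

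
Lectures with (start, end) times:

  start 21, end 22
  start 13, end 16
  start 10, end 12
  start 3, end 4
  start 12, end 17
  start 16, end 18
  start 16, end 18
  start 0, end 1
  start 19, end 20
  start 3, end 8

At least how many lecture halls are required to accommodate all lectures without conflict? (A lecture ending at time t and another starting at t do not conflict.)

starts: [0, 3, 3, 10, 12, 13, 16, 16, 19, 21]
ends:   [1, 4, 8, 12, 16, 17, 18, 18, 20, 22]
s0→1 e1→0 s3→1 s3→2 e4→1 e8→0 s10→1 e12→0 s12→1 s13→2 e16→1 s16→2 s16→3  — peak 3.

3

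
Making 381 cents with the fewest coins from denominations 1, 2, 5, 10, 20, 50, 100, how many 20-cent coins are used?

1

381 = 3×100 + 1×50 + 1×20 + 1×10 + 1×1
Count of 20: 1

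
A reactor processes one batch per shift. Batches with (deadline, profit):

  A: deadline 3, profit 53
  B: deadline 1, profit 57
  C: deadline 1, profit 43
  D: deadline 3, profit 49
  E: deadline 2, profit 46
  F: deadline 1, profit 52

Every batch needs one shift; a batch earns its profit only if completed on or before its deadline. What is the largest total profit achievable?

Take jobs in profit order; each goes to the latest open slot no later than its deadline.
By profit: B(d1,57), A(d3,53), F(d1,52), D(d3,49), E(d2,46), C(d1,43)
B→slot 1; A→slot 3; F skipped; D→slot 2; E skipped; C skipped.
Profit = 57 + 49 + 53 = 159

159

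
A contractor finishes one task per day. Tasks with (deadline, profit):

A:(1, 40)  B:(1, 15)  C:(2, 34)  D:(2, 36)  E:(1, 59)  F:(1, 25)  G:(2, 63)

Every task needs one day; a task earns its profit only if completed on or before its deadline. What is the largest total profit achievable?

Profit order: G=63 E=59 A=40 D=36 C=34 F=25 B=15
Assign: G→slot 2, E→slot 1, A skipped, D skipped, C skipped, F skipped, B skipped.
Slots: [1:E] [2:G]
Profit = 59 + 63 = 122

122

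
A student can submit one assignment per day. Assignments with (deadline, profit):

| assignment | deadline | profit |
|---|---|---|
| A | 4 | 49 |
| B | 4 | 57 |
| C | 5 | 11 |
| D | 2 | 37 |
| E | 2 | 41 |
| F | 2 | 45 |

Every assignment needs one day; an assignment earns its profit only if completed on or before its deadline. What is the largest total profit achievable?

Profit order: B=57 A=49 F=45 E=41 D=37 C=11
Assign: B→slot 4, A→slot 3, F→slot 2, E→slot 1, D skipped, C→slot 5.
Slots: [1:E] [2:F] [3:A] [4:B] [5:C]
Profit = 41 + 45 + 49 + 57 + 11 = 203

203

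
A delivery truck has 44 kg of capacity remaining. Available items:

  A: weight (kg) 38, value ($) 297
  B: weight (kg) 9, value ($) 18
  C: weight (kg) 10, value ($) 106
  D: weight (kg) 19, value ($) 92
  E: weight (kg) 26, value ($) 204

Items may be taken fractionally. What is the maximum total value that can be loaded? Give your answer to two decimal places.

Sort by value per unit weight and fill in that order.
Order: C (106/10=10.60) > E (204/26=7.85) > A (297/38=7.82) > D (92/19=4.84) > B (18/9=2.00)
Fill: take C (10 @ 106) → take E (26 @ 204) → take 8/38 of A → 62.53; 44/44 used.
Total value = 372.53

372.53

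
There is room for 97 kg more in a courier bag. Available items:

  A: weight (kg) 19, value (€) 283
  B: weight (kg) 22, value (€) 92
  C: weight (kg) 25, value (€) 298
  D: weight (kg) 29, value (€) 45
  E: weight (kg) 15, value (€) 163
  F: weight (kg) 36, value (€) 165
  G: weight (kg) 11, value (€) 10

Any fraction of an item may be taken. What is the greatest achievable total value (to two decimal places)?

Order: A (283/19=14.89) > C (298/25=11.92) > E (163/15=10.87) > F (165/36=4.58) > B (92/22=4.18) > D (45/29=1.55) > G (10/11=0.91)
Fill: take A (19 @ 283) → take C (25 @ 298) → take E (15 @ 163) → take F (36 @ 165) → take 2/22 of B → 8.36; 97/97 used.
Total value = 917.36

917.36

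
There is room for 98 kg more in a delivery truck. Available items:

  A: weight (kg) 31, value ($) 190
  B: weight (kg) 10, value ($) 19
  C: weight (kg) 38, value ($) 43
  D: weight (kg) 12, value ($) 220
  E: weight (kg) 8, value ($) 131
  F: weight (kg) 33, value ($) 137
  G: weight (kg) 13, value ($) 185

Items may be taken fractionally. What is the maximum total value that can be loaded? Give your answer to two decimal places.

Sort by value per unit weight and fill in that order.
Ratios (sorted): D 18.33, E 16.38, G 14.23, A 6.13, F 4.15, B 1.90, C 1.13
take D (12 @ 220); take E (8 @ 131); take G (13 @ 185); take A (31 @ 190); take F (33 @ 137); take 1/10 of B → 1.90. Capacity used 98/98.
Total value = 864.90

864.90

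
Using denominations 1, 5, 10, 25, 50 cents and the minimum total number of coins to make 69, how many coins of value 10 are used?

1

69 = 1×50 + 1×10 + 1×5 + 4×1
Count of 10: 1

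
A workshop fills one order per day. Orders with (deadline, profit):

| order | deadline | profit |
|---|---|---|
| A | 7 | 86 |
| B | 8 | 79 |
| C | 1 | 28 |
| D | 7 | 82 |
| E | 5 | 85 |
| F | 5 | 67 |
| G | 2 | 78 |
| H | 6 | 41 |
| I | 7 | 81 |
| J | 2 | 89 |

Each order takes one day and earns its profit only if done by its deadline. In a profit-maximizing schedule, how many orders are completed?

Sort by profit descending; place each in the latest free slot ≤ its deadline.
Profit order: J=89 A=86 E=85 D=82 I=81 B=79 G=78 F=67 H=41 C=28
Assign: J→slot 2, A→slot 7, E→slot 5, D→slot 6, I→slot 4, B→slot 8, G→slot 1, F→slot 3, H skipped, C skipped.
Slots: [1:G] [2:J] [3:F] [4:I] [5:E] [6:D] [7:A] [8:B]
8 of 10 scheduled.

8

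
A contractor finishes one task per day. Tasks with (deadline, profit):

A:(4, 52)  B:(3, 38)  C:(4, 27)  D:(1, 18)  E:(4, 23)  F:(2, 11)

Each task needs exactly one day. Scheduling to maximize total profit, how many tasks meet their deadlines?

Take jobs in profit order; each goes to the latest open slot no later than its deadline.
Profit order: A=52 B=38 C=27 E=23 D=18 F=11
Assign: A→slot 4, B→slot 3, C→slot 2, E→slot 1, D skipped, F skipped.
Slots: [1:E] [2:C] [3:B] [4:A]
4 of 6 scheduled.

4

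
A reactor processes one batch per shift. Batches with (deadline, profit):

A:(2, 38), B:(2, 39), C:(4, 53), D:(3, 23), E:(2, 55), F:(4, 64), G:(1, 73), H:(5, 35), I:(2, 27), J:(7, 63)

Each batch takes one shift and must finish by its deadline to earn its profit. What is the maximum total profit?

By profit: G(d1,73), F(d4,64), J(d7,63), E(d2,55), C(d4,53), B(d2,39), A(d2,38), H(d5,35), I(d2,27), D(d3,23)
G→slot 1; F→slot 4; J→slot 7; E→slot 2; C→slot 3; B skipped; A skipped; H→slot 5; I skipped; D skipped.
Profit = 73 + 55 + 53 + 64 + 35 + 63 = 343

343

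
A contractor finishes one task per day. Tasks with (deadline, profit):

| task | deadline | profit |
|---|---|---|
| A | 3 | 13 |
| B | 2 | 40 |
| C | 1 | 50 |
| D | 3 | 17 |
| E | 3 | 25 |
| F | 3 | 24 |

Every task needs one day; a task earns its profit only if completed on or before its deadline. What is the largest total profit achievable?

115

Take jobs in profit order; each goes to the latest open slot no later than its deadline.
By profit: C(d1,50), B(d2,40), E(d3,25), F(d3,24), D(d3,17), A(d3,13)
C→slot 1; B→slot 2; E→slot 3; F skipped; D skipped; A skipped.
Profit = 50 + 40 + 25 = 115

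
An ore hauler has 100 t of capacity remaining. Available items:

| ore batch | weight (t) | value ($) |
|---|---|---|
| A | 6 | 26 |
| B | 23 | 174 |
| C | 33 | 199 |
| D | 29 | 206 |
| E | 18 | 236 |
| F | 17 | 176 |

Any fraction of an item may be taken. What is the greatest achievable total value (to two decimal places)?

Order: E (236/18=13.11) > F (176/17=10.35) > B (174/23=7.57) > D (206/29=7.10) > C (199/33=6.03) > A (26/6=4.33)
Fill: take E (18 @ 236) → take F (17 @ 176) → take B (23 @ 174) → take D (29 @ 206) → take 13/33 of C → 78.39; 100/100 used.
Total value = 870.39

870.39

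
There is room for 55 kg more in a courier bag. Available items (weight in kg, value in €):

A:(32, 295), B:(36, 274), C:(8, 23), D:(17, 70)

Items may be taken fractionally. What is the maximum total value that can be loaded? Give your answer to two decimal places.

470.06

Greedy by value/weight ratio, highest first.
Ratios (sorted): A 9.22, B 7.61, D 4.12, C 2.88
take A (32 @ 295); take 23/36 of B → 175.06. Capacity used 55/55.
Total value = 470.06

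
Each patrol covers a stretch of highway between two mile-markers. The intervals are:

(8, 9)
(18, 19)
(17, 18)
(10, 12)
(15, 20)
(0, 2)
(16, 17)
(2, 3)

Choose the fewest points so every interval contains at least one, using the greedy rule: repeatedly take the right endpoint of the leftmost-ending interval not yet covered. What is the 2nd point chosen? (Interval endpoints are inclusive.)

9

Sort by right endpoint; whenever an interval is uncovered, place a point at its right end.
Sorted: [0,2] [2,3] [8,9] [10,12] [16,17] [17,18] [18,19] [15,20]
{[0,2],[2,3]} hit by 2; {[8,9]} hit by 9; {[10,12]} hit by 12; {[16,17],[17,18]} hit by 17; {[18,19],[15,20]} hit by 19.
Points: 2, 9, 12, 17, 19 (5 total).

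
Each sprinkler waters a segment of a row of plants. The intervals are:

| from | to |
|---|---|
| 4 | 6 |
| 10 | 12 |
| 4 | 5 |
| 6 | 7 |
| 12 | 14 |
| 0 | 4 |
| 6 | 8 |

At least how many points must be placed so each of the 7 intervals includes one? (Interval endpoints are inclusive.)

3

By right end: [0,4]  [4,5]  [4,6]  [6,7]  [6,8]  [10,12]  [12,14]
[0,4] uncovered → point at 4; [6,7] uncovered → point at 7; [10,12] uncovered → point at 12.
Points: 4, 7, 12 (3 total).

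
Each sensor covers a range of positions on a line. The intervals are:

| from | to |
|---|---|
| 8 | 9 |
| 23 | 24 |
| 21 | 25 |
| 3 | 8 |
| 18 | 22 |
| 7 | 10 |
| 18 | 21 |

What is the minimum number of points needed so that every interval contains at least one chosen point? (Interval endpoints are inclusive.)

3

Process intervals by earliest right end; each time one isn't hit yet, stab at its right endpoint.
Sorted: [3,8] [8,9] [7,10] [18,21] [18,22] [23,24] [21,25]
{[3,8],[8,9],[7,10]} hit by 8; {[18,21],[18,22]} hit by 21; {[23,24],[21,25]} hit by 24.
Points: 8, 21, 24 (3 total).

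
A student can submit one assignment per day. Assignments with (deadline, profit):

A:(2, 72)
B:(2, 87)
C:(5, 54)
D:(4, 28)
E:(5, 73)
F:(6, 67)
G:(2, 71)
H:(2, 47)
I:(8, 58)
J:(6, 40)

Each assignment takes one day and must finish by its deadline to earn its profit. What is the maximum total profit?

Profit order: B=87 E=73 A=72 G=71 F=67 I=58 C=54 H=47 J=40 D=28
Assign: B→slot 2, E→slot 5, A→slot 1, G skipped, F→slot 6, I→slot 8, C→slot 4, H skipped, J→slot 3, D skipped.
Slots: [1:A] [2:B] [3:J] [4:C] [5:E] [6:F] [8:I]
Profit = 72 + 87 + 40 + 54 + 73 + 67 + 58 = 451

451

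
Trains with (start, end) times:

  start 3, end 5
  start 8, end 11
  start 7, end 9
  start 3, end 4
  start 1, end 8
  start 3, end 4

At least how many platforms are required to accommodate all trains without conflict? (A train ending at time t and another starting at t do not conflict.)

4

starts: [1, 3, 3, 3, 7, 8]
ends:   [4, 4, 5, 8, 9, 11]
s1→1 s3→2 s3→3 s3→4  — peak 4.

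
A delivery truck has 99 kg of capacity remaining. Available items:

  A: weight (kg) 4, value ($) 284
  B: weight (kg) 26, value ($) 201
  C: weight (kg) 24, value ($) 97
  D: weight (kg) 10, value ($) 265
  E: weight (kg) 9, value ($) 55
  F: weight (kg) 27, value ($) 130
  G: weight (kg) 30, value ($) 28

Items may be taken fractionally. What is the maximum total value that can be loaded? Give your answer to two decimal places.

1027.96

Greedy by value/weight ratio, highest first.
Ratios (sorted): A 71.00, D 26.50, B 7.73, E 6.11, F 4.81, C 4.04, G 0.93
take A (4 @ 284); take D (10 @ 265); take B (26 @ 201); take E (9 @ 55); take F (27 @ 130); take 23/24 of C → 92.96. Capacity used 99/99.
Total value = 1027.96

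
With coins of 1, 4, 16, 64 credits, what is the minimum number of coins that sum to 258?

6

258 = 4×64 + 2×1
Total coins = 4 + 2 = 6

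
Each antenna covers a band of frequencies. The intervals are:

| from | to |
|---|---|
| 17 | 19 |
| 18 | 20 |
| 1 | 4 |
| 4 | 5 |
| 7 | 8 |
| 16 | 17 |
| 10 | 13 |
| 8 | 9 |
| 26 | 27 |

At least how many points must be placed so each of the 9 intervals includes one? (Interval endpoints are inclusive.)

6

Sort by right endpoint; whenever an interval is uncovered, place a point at its right end.
By right end: [1,4]  [4,5]  [7,8]  [8,9]  [10,13]  [16,17]  [17,19]  [18,20]  [26,27]
[1,4] uncovered → point at 4; [7,8] uncovered → point at 8; [10,13] uncovered → point at 13; [16,17] uncovered → point at 17; [18,20] uncovered → point at 20; [26,27] uncovered → point at 27.
Points: 4, 8, 13, 17, 20, 27 (6 total).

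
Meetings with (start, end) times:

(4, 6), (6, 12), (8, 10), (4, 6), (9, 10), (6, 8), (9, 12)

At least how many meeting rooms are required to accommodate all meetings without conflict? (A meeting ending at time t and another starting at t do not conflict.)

4

The answer is the maximum number of intervals overlapping at any instant.
Events (time:±→running): 4:+→1 4:+→2 6:-→1 6:-→0 6:+→1 6:+→2 8:-→1 8:+→2 9:+→3 9:+→4 … peak 4.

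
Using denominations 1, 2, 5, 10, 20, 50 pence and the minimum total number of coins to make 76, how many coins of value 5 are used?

1

76 − 1×50→26 − 1×20→6 − 1×5→1 − 1×1→0
Count of 5: 1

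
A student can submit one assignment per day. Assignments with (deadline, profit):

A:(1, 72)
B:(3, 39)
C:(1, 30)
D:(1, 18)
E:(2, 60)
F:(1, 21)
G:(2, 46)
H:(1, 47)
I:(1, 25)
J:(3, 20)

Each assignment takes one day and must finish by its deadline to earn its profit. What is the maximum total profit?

171

Sort by profit descending; place each in the latest free slot ≤ its deadline.
Profit order: A=72 E=60 H=47 G=46 B=39 C=30 I=25 F=21 J=20 D=18
Assign: A→slot 1, E→slot 2, H skipped, G skipped, B→slot 3, C skipped, I skipped, F skipped, J skipped, D skipped.
Slots: [1:A] [2:E] [3:B]
Profit = 72 + 60 + 39 = 171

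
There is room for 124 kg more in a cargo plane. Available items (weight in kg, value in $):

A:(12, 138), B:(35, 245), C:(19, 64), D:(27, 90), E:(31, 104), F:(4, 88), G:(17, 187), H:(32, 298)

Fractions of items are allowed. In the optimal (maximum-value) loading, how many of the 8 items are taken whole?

Ratios (sorted): F 22.00, A 11.50, G 11.00, H 9.31, B 7.00, C 3.37, E 3.35, D 3.33
take F (4 @ 88); take A (12 @ 138); take G (17 @ 187); take H (32 @ 298); take B (35 @ 245); take C (19 @ 64); take 5/31 of E → 16.77. Capacity used 124/124.
6 item(s) taken whole; one partial (take 5/31 of E).

6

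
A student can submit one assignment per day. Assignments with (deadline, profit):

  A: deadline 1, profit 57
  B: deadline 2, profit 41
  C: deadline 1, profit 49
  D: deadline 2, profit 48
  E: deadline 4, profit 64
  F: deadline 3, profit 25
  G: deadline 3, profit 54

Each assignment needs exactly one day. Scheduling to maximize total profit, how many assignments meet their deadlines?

Sort by profit descending; place each in the latest free slot ≤ its deadline.
Profit order: E=64 A=57 G=54 C=49 D=48 B=41 F=25
Assign: E→slot 4, A→slot 1, G→slot 3, C skipped, D→slot 2, B skipped, F skipped.
Slots: [1:A] [2:D] [3:G] [4:E]
4 of 7 scheduled.

4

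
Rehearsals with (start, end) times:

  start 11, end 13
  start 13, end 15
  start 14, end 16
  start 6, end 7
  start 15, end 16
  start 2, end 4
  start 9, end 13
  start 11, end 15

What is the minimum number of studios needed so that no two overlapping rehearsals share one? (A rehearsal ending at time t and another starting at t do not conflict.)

3

starts: [2, 6, 9, 11, 11, 13, 14, 15]
ends:   [4, 7, 13, 13, 15, 15, 16, 16]
s2→1 e4→0 s6→1 e7→0 s9→1 s11→2 s11→3  — peak 3.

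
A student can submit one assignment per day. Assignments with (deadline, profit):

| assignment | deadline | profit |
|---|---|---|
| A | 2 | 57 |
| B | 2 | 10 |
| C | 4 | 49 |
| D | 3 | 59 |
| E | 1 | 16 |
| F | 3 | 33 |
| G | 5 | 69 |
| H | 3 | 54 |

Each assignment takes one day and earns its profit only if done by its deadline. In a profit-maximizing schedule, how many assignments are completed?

Take jobs in profit order; each goes to the latest open slot no later than its deadline.
By profit: G(d5,69), D(d3,59), A(d2,57), H(d3,54), C(d4,49), F(d3,33), E(d1,16), B(d2,10)
G→slot 5; D→slot 3; A→slot 2; H→slot 1; C→slot 4; F skipped; E skipped; B skipped.
5 of 8 scheduled.

5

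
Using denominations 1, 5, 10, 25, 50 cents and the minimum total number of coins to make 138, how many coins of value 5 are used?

Use the largest denomination that fits, subtract, and repeat.
138 − 2×50→38 − 1×25→13 − 1×10→3 − 3×1→0
Count of 5: 0

0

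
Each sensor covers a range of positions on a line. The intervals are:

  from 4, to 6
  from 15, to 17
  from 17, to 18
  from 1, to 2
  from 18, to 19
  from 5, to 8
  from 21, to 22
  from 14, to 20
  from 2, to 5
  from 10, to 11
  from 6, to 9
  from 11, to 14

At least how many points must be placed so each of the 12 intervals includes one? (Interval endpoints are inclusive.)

Sort by right endpoint; whenever an interval is uncovered, place a point at its right end.
By right end: [1,2]  [2,5]  [4,6]  [5,8]  [6,9]  [10,11]  [11,14]  [15,17]  [17,18]  [18,19]  [14,20]  [21,22]
[1,2] uncovered → point at 2; [4,6] uncovered → point at 6; [10,11] uncovered → point at 11; [15,17] uncovered → point at 17; [18,19] uncovered → point at 19; [21,22] uncovered → point at 22.
Points: 2, 6, 11, 17, 19, 22 (6 total).

6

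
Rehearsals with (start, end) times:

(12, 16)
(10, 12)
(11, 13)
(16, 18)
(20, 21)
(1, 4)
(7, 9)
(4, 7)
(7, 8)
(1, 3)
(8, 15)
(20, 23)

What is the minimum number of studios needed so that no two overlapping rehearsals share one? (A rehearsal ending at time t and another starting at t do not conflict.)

3

starts: [1, 1, 4, 7, 7, 8, 10, 11, 12, 16, 20, 20]
ends:   [3, 4, 7, 8, 9, 12, 13, 15, 16, 18, 21, 23]
s1→1 s1→2 e3→1 e4→0 s4→1 e7→0 s7→1 s7→2 e8→1 s8→2 e9→1 s10→2 s11→3  — peak 3.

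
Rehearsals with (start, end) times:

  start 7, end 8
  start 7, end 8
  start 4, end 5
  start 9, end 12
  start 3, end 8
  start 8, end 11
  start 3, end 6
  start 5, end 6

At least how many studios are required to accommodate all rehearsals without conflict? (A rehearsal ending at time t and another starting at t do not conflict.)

Count concurrent intervals with a sweep; the peak is the room count.
Events (time:±→running): 3:+→1 3:+→2 4:+→3 … peak 3.

3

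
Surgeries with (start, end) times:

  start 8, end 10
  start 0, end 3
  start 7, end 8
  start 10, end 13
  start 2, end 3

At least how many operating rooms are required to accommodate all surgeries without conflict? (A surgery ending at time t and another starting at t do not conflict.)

2

starts: [0, 2, 7, 8, 10]
ends:   [3, 3, 8, 10, 13]
s0→1 s2→2  — peak 2.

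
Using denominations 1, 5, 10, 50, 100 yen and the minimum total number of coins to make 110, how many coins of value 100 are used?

110 − 1×100→10 − 1×10→0
Count of 100: 1

1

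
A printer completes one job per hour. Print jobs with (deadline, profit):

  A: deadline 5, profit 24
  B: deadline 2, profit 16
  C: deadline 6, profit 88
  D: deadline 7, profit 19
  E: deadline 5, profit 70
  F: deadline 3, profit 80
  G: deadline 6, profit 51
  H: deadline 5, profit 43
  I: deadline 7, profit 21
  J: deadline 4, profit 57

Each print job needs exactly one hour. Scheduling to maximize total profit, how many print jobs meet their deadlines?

By profit: C(d6,88), F(d3,80), E(d5,70), J(d4,57), G(d6,51), H(d5,43), A(d5,24), I(d7,21), D(d7,19), B(d2,16)
C→slot 6; F→slot 3; E→slot 5; J→slot 4; G→slot 2; H→slot 1; A skipped; I→slot 7; D skipped; B skipped.
7 of 10 scheduled.

7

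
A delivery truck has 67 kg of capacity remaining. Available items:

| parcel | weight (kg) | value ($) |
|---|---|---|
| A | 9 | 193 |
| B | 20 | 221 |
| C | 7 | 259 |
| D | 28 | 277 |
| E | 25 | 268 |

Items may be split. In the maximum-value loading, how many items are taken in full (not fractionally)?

Ratios (sorted): C 37.00, A 21.44, B 11.05, E 10.72, D 9.89
take C (7 @ 259); take A (9 @ 193); take B (20 @ 221); take E (25 @ 268); take 6/28 of D → 59.36. Capacity used 67/67.
4 item(s) taken whole; one partial (take 6/28 of D).

4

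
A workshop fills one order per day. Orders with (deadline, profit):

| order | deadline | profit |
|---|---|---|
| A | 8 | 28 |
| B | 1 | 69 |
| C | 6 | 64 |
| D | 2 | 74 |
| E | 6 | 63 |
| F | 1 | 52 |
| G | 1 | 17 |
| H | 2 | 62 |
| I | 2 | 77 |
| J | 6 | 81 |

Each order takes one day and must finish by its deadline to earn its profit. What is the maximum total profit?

387

Sort by profit descending; place each in the latest free slot ≤ its deadline.
By profit: J(d6,81), I(d2,77), D(d2,74), B(d1,69), C(d6,64), E(d6,63), H(d2,62), F(d1,52), A(d8,28), G(d1,17)
J→slot 6; I→slot 2; D→slot 1; B skipped; C→slot 5; E→slot 4; H skipped; F skipped; A→slot 8; G skipped.
Profit = 74 + 77 + 63 + 64 + 81 + 28 = 387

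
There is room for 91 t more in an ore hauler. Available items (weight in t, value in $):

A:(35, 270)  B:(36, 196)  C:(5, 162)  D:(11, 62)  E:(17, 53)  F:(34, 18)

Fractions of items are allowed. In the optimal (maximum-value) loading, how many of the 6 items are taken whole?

Ratios (sorted): C 32.40, A 7.71, D 5.64, B 5.44, E 3.12, F 0.53
take C (5 @ 162); take A (35 @ 270); take D (11 @ 62); take B (36 @ 196); take 4/17 of E → 12.47. Capacity used 91/91.
4 item(s) taken whole; one partial (take 4/17 of E).

4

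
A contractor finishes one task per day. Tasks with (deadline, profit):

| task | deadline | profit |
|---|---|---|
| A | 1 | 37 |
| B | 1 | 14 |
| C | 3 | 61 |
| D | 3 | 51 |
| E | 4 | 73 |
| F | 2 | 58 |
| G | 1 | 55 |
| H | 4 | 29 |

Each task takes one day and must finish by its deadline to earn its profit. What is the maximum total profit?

Profit order: E=73 C=61 F=58 G=55 D=51 A=37 H=29 B=14
Assign: E→slot 4, C→slot 3, F→slot 2, G→slot 1, D skipped, A skipped, H skipped, B skipped.
Slots: [1:G] [2:F] [3:C] [4:E]
Profit = 55 + 58 + 61 + 73 = 247

247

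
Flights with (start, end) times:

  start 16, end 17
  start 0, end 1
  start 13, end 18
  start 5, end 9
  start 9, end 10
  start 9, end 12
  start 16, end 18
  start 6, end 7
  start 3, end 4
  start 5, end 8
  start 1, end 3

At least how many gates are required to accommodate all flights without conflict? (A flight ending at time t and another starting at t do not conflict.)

3

Count concurrent intervals with a sweep; the peak is the room count.
starts: [0, 1, 3, 5, 5, 6, 9, 9, 13, 16, 16]
ends:   [1, 3, 4, 7, 8, 9, 10, 12, 17, 18, 18]
s0→1 e1→0 s1→1 e3→0 s3→1 e4→0 s5→1 s5→2 s6→3  — peak 3.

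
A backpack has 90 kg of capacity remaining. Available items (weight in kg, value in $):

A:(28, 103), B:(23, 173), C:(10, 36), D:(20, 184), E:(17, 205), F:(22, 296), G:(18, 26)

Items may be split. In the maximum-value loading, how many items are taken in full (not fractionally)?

Greedy by value/weight ratio, highest first.
Ratios (sorted): F 13.45, E 12.06, D 9.20, B 7.52, A 3.68, C 3.60, G 1.44
take F (22 @ 296); take E (17 @ 205); take D (20 @ 184); take B (23 @ 173); take 8/28 of A → 29.43. Capacity used 90/90.
4 item(s) taken whole; one partial (take 8/28 of A).

4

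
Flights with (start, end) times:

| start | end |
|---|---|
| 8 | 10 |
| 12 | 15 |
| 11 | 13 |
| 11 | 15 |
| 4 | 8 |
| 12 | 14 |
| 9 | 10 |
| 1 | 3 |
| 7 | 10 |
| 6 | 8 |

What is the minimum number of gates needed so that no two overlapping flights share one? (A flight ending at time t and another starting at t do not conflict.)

4

The answer is the maximum number of intervals overlapping at any instant.
starts: [1, 4, 6, 7, 8, 9, 11, 11, 12, 12]
ends:   [3, 8, 8, 10, 10, 10, 13, 14, 15, 15]
s1→1 e3→0 s4→1 s6→2 s7→3 e8→2 e8→1 s8→2 s9→3 e10→2 e10→1 e10→0 s11→1 s11→2 s12→3 s12→4  — peak 4.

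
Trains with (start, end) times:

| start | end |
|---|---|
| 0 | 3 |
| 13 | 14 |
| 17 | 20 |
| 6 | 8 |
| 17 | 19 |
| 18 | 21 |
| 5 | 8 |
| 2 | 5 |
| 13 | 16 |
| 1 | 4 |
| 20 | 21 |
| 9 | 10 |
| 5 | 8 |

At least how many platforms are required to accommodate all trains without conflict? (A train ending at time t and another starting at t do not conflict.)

3

The answer is the maximum number of intervals overlapping at any instant.
starts: [0, 1, 2, 5, 5, 6, 9, 13, 13, 17, 17, 18, 20]
ends:   [3, 4, 5, 8, 8, 8, 10, 14, 16, 19, 20, 21, 21]
s0→1 s1→2 s2→3  — peak 3.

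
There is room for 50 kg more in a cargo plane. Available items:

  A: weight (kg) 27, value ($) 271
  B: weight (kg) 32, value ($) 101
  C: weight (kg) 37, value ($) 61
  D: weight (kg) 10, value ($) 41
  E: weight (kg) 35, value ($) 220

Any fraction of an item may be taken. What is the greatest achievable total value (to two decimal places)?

415.57

Greedy by value/weight ratio, highest first.
Order: A (271/27=10.04) > E (220/35=6.29) > D (41/10=4.10) > B (101/32=3.16) > C (61/37=1.65)
Fill: take A (27 @ 271) → take 23/35 of E → 144.57; 50/50 used.
Total value = 415.57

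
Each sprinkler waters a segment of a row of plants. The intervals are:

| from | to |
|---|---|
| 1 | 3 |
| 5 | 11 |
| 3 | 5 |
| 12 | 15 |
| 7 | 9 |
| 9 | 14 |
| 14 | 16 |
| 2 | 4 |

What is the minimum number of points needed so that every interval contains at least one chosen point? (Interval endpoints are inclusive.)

Sorted: [1,3] [2,4] [3,5] [7,9] [5,11] [9,14] [12,15] [14,16]
{[1,3],[2,4],[3,5]} hit by 3; {[7,9],[5,11],[9,14]} hit by 9; {[12,15],[14,16]} hit by 15.
Points: 3, 9, 15 (3 total).

3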